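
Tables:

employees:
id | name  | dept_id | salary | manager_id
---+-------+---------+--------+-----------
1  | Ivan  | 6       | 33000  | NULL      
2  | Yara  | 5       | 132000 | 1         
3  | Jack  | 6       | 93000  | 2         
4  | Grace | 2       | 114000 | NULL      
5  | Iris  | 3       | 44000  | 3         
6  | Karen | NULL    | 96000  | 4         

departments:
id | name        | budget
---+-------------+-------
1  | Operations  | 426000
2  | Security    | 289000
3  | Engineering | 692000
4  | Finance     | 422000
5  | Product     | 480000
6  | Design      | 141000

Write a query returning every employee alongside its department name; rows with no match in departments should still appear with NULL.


LEFT JOIN keeps every row from employees (the left table); where dept_id has no match in departments, the department columns become NULL. Walk through each employee:
  - employee 1 (Ivan): dept_id=6 -> matches Design
  - employee 2 (Yara): dept_id=5 -> matches Product
  - employee 3 (Jack): dept_id=6 -> matches Design
  - employee 4 (Grace): dept_id=2 -> matches Security
  - employee 5 (Iris): dept_id=3 -> matches Engineering
  - employee 6 (Karen): dept_id=NULL, no match -> kept with NULL
All 6 rows appear; 1 has NULL department.

SQL:
SELECT a.name, b.name AS department
FROM employees a
LEFT JOIN departments b ON a.dept_id = b.id

Result:
name  | department 
------+------------
Ivan  | Design     
Yara  | Product    
Jack  | Design     
Grace | Security   
Iris  | Engineering
Karen | NULL       


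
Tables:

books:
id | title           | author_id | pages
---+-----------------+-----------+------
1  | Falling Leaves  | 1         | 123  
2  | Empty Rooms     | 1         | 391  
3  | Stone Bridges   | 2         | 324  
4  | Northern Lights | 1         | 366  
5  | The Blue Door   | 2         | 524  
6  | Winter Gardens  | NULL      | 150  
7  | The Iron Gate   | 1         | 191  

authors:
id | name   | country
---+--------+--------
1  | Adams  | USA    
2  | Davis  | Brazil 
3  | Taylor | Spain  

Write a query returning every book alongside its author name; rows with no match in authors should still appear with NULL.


LEFT JOIN keeps every row from books (the left table); where author_id has no match in authors, the author columns become NULL. Walk through each book:
  - book 1 (Falling Leaves): author_id=1 -> matches Adams
  - book 2 (Empty Rooms): author_id=1 -> matches Adams
  - book 3 (Stone Bridges): author_id=2 -> matches Davis
  - book 4 (Northern Lights): author_id=1 -> matches Adams
  - book 5 (The Blue Door): author_id=2 -> matches Davis
  - book 6 (Winter Gardens): author_id=NULL, no match -> kept with NULL
  - book 7 (The Iron Gate): author_id=1 -> matches Adams
All 7 rows appear; 1 has NULL author.

SQL:
SELECT a.title, b.name AS author
FROM books a
LEFT JOIN authors b ON a.author_id = b.id

Result:
title           | author
----------------+-------
Falling Leaves  | Adams 
Empty Rooms     | Adams 
Stone Bridges   | Davis 
Northern Lights | Adams 
The Blue Door   | Davis 
Winter Gardens  | NULL  
The Iron Gate   | Adams 


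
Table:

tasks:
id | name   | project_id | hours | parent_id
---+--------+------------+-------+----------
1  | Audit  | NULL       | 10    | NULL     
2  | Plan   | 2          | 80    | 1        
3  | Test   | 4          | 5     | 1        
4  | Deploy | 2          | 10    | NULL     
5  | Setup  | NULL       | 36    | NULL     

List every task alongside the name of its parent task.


This is a self-join: tasks is joined to a second copy of itself, matching each row's parent_id to another row's id. Use LEFT JOIN so rows with parent_id=NULL are kept.
  - task 1 (Audit): parent_id=NULL -> NULL
  - task 2 (Plan): parent_id=1 -> Audit
  - task 3 (Test): parent_id=1 -> Audit
  - task 4 (Deploy): parent_id=NULL -> NULL
  - task 5 (Setup): parent_id=NULL -> NULL

SQL:
SELECT a.name AS item, b.name AS parent
FROM tasks a
LEFT JOIN tasks b ON a.parent_id = b.id

Result:
item   | parent
-------+-------
Audit  | NULL  
Plan   | Audit 
Test   | Audit 
Deploy | NULL  
Setup  | NULL  


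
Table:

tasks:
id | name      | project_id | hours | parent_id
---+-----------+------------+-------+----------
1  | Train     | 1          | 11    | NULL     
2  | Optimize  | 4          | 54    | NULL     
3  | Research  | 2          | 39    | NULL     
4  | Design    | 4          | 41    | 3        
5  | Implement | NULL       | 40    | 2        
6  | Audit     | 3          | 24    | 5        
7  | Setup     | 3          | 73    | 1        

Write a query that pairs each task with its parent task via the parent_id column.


This is a self-join: tasks is joined to a second copy of itself, matching each row's parent_id to another row's id. Use LEFT JOIN so rows with parent_id=NULL are kept.
  - task 1 (Train): parent_id=NULL -> NULL
  - task 2 (Optimize): parent_id=NULL -> NULL
  - task 3 (Research): parent_id=NULL -> NULL
  - task 4 (Design): parent_id=3 -> Research
  - task 5 (Implement): parent_id=2 -> Optimize
  - task 6 (Audit): parent_id=5 -> Implement
  - task 7 (Setup): parent_id=1 -> Train

SQL:
SELECT a.name AS item, b.name AS parent
FROM tasks a
LEFT JOIN tasks b ON a.parent_id = b.id

Result:
item      | parent   
----------+----------
Train     | NULL     
Optimize  | NULL     
Research  | NULL     
Design    | Research 
Implement | Optimize 
Audit     | Implement
Setup     | Train    


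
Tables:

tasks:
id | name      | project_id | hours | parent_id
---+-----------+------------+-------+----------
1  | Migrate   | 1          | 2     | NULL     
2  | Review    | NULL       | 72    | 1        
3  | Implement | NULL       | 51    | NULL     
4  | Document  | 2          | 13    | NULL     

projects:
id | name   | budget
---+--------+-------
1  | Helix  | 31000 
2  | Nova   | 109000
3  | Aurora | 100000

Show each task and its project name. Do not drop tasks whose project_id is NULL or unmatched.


LEFT JOIN keeps every row from tasks (the left table); where project_id has no match in projects, the project columns become NULL. Walk through each task:
  - task 1 (Migrate): project_id=1 -> matches Helix
  - task 2 (Review): project_id=NULL, no match -> kept with NULL
  - task 3 (Implement): project_id=NULL, no match -> kept with NULL
  - task 4 (Document): project_id=2 -> matches Nova
All 4 rows appear; 2 have NULL project.

SQL:
SELECT a.name, b.name AS project
FROM tasks a
LEFT JOIN projects b ON a.project_id = b.id

Result:
name      | project
----------+--------
Migrate   | Helix  
Review    | NULL   
Implement | NULL   
Document  | Nova   


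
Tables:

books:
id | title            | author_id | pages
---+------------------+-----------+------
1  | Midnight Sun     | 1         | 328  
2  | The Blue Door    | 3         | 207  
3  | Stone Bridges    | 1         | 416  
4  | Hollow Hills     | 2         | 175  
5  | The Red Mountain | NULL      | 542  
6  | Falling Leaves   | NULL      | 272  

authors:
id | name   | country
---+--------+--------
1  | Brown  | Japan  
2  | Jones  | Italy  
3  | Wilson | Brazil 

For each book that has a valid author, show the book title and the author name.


INNER JOIN keeps only books rows whose author_id matches an id in authors. Walk through each book:
  - book 1 (Midnight Sun): author_id=1 -> matches Brown
  - book 2 (The Blue Door): author_id=3 -> matches Wilson
  - book 3 (Stone Bridges): author_id=1 -> matches Brown
  - book 4 (Hollow Hills): author_id=2 -> matches Jones
  - book 5 (The Red Mountain): author_id=NULL, no match -> dropped
  - book 6 (Falling Leaves): author_id=NULL, no match -> dropped
So 2 of 6 rows are dropped.

SQL:
SELECT a.title, b.name AS author
FROM books a
INNER JOIN authors b ON a.author_id = b.id

Result:
title         | author
--------------+-------
Midnight Sun  | Brown 
The Blue Door | Wilson
Stone Bridges | Brown 
Hollow Hills  | Jones 


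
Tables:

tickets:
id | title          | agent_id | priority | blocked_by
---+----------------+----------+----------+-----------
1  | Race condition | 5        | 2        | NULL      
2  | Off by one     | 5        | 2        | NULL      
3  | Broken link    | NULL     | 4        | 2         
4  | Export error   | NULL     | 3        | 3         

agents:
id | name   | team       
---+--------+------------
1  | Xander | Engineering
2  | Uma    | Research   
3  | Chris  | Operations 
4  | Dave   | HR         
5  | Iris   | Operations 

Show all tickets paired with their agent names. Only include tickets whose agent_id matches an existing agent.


INNER JOIN keeps only tickets rows whose agent_id matches an id in agents. Walk through each ticket:
  - ticket 1 (Race condition): agent_id=5 -> matches Iris
  - ticket 2 (Off by one): agent_id=5 -> matches Iris
  - ticket 3 (Broken link): agent_id=NULL, no match -> dropped
  - ticket 4 (Export error): agent_id=NULL, no match -> dropped
So 2 of 4 rows are dropped.

SQL:
SELECT a.title, b.name AS agent
FROM tickets a
INNER JOIN agents b ON a.agent_id = b.id

Result:
title          | agent
---------------+------
Race condition | Iris 
Off by one     | Iris 


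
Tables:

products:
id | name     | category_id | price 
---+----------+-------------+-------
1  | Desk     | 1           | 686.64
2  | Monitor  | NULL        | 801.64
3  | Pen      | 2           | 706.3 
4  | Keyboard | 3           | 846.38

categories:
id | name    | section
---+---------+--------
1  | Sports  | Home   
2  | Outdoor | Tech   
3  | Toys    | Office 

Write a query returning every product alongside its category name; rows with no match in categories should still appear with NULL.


LEFT JOIN keeps every row from products (the left table); where category_id has no match in categories, the category columns become NULL. Walk through each product:
  - product 1 (Desk): category_id=1 -> matches Sports
  - product 2 (Monitor): category_id=NULL, no match -> kept with NULL
  - product 3 (Pen): category_id=2 -> matches Outdoor
  - product 4 (Keyboard): category_id=3 -> matches Toys
All 4 rows appear; 1 has NULL category.

SQL:
SELECT a.name, b.name AS category
FROM products a
LEFT JOIN categories b ON a.category_id = b.id

Result:
name     | category
---------+---------
Desk     | Sports  
Monitor  | NULL    
Pen      | Outdoor 
Keyboard | Toys    


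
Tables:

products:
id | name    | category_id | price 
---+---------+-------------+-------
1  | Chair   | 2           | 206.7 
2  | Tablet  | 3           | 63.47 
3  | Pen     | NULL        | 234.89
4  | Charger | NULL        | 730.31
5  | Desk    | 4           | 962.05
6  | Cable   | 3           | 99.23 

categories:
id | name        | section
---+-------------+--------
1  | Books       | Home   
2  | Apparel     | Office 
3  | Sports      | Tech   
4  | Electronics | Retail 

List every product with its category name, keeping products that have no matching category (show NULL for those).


LEFT JOIN keeps every row from products (the left table); where category_id has no match in categories, the category columns become NULL. Walk through each product:
  - product 1 (Chair): category_id=2 -> matches Apparel
  - product 2 (Tablet): category_id=3 -> matches Sports
  - product 3 (Pen): category_id=NULL, no match -> kept with NULL
  - product 4 (Charger): category_id=NULL, no match -> kept with NULL
  - product 5 (Desk): category_id=4 -> matches Electronics
  - product 6 (Cable): category_id=3 -> matches Sports
All 6 rows appear; 2 have NULL category.

SQL:
SELECT a.name, b.name AS category
FROM products a
LEFT JOIN categories b ON a.category_id = b.id

Result:
name    | category   
--------+------------
Chair   | Apparel    
Tablet  | Sports     
Pen     | NULL       
Charger | NULL       
Desk    | Electronics
Cable   | Sports     


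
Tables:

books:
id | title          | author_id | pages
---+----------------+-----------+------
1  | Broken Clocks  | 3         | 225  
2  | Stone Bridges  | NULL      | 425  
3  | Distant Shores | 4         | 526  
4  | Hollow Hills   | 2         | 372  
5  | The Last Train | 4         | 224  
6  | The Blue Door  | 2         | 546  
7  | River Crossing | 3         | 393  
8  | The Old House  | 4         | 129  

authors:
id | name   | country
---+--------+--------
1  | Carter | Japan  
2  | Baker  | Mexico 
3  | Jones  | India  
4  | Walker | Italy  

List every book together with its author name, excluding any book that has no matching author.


INNER JOIN keeps only books rows whose author_id matches an id in authors. Walk through each book:
  - book 1 (Broken Clocks): author_id=3 -> matches Jones
  - book 2 (Stone Bridges): author_id=NULL, no match -> dropped
  - book 3 (Distant Shores): author_id=4 -> matches Walker
  - book 4 (Hollow Hills): author_id=2 -> matches Baker
  - book 5 (The Last Train): author_id=4 -> matches Walker
  - book 6 (The Blue Door): author_id=2 -> matches Baker
  - book 7 (River Crossing): author_id=3 -> matches Jones
  - book 8 (The Old House): author_id=4 -> matches Walker
So 1 of 8 rows is dropped.

SQL:
SELECT a.title, b.name AS author
FROM books a
INNER JOIN authors b ON a.author_id = b.id

Result:
title          | author
---------------+-------
Broken Clocks  | Jones 
Distant Shores | Walker
Hollow Hills   | Baker 
The Last Train | Walker
The Blue Door  | Baker 
River Crossing | Jones 
The Old House  | Walker


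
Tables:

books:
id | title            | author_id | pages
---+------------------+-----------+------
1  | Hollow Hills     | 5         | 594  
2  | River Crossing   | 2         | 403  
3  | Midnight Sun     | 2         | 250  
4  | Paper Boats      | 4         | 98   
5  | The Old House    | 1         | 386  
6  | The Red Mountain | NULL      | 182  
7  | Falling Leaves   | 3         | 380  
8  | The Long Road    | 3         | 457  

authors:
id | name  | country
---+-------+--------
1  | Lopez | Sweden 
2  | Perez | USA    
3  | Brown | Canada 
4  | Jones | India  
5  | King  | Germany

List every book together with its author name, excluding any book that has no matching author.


INNER JOIN keeps only books rows whose author_id matches an id in authors. Walk through each book:
  - book 1 (Hollow Hills): author_id=5 -> matches King
  - book 2 (River Crossing): author_id=2 -> matches Perez
  - book 3 (Midnight Sun): author_id=2 -> matches Perez
  - book 4 (Paper Boats): author_id=4 -> matches Jones
  - book 5 (The Old House): author_id=1 -> matches Lopez
  - book 6 (The Red Mountain): author_id=NULL, no match -> dropped
  - book 7 (Falling Leaves): author_id=3 -> matches Brown
  - book 8 (The Long Road): author_id=3 -> matches Brown
So 1 of 8 rows is dropped.

SQL:
SELECT a.title, b.name AS author
FROM books a
INNER JOIN authors b ON a.author_id = b.id

Result:
title          | author
---------------+-------
Hollow Hills   | King  
River Crossing | Perez 
Midnight Sun   | Perez 
Paper Boats    | Jones 
The Old House  | Lopez 
Falling Leaves | Brown 
The Long Road  | Brown 


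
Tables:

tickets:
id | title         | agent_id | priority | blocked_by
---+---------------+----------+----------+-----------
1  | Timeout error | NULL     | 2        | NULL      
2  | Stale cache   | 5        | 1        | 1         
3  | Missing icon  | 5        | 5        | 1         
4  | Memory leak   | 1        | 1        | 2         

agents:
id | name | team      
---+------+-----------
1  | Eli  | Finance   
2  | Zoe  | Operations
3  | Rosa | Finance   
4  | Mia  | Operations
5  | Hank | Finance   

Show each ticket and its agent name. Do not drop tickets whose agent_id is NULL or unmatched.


LEFT JOIN keeps every row from tickets (the left table); where agent_id has no match in agents, the agent columns become NULL. Walk through each ticket:
  - ticket 1 (Timeout error): agent_id=NULL, no match -> kept with NULL
  - ticket 2 (Stale cache): agent_id=5 -> matches Hank
  - ticket 3 (Missing icon): agent_id=5 -> matches Hank
  - ticket 4 (Memory leak): agent_id=1 -> matches Eli
All 4 rows appear; 1 has NULL agent.

SQL:
SELECT a.title, b.name AS agent
FROM tickets a
LEFT JOIN agents b ON a.agent_id = b.id

Result:
title         | agent
--------------+------
Timeout error | NULL 
Stale cache   | Hank 
Missing icon  | Hank 
Memory leak   | Eli  


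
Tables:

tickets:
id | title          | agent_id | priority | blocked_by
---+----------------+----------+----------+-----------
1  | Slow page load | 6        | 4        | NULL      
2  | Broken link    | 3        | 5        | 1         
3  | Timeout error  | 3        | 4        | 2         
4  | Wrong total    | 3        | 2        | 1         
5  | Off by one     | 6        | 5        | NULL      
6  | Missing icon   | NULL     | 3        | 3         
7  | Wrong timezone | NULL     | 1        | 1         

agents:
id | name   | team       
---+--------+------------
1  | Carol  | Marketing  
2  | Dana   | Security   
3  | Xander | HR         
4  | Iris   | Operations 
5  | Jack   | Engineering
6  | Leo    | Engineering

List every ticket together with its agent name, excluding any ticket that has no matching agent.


INNER JOIN keeps only tickets rows whose agent_id matches an id in agents. Walk through each ticket:
  - ticket 1 (Slow page load): agent_id=6 -> matches Leo
  - ticket 2 (Broken link): agent_id=3 -> matches Xander
  - ticket 3 (Timeout error): agent_id=3 -> matches Xander
  - ticket 4 (Wrong total): agent_id=3 -> matches Xander
  - ticket 5 (Off by one): agent_id=6 -> matches Leo
  - ticket 6 (Missing icon): agent_id=NULL, no match -> dropped
  - ticket 7 (Wrong timezone): agent_id=NULL, no match -> dropped
So 2 of 7 rows are dropped.

SQL:
SELECT a.title, b.name AS agent
FROM tickets a
INNER JOIN agents b ON a.agent_id = b.id

Result:
title          | agent 
---------------+-------
Slow page load | Leo   
Broken link    | Xander
Timeout error  | Xander
Wrong total    | Xander
Off by one     | Leo   


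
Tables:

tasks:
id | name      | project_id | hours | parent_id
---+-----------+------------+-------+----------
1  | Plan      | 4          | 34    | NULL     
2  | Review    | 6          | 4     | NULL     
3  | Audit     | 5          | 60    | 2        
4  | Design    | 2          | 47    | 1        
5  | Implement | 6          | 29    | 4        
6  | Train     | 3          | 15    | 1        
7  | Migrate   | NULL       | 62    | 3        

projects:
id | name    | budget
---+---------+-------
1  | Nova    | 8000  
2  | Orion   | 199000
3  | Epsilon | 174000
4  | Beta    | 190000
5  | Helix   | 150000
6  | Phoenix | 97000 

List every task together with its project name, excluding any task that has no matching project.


INNER JOIN keeps only tasks rows whose project_id matches an id in projects. Walk through each task:
  - task 1 (Plan): project_id=4 -> matches Beta
  - task 2 (Review): project_id=6 -> matches Phoenix
  - task 3 (Audit): project_id=5 -> matches Helix
  - task 4 (Design): project_id=2 -> matches Orion
  - task 5 (Implement): project_id=6 -> matches Phoenix
  - task 6 (Train): project_id=3 -> matches Epsilon
  - task 7 (Migrate): project_id=NULL, no match -> dropped
So 1 of 7 rows is dropped.

SQL:
SELECT a.name, b.name AS project
FROM tasks a
INNER JOIN projects b ON a.project_id = b.id

Result:
name      | project
----------+--------
Plan      | Beta   
Review    | Phoenix
Audit     | Helix  
Design    | Orion  
Implement | Phoenix
Train     | Epsilon


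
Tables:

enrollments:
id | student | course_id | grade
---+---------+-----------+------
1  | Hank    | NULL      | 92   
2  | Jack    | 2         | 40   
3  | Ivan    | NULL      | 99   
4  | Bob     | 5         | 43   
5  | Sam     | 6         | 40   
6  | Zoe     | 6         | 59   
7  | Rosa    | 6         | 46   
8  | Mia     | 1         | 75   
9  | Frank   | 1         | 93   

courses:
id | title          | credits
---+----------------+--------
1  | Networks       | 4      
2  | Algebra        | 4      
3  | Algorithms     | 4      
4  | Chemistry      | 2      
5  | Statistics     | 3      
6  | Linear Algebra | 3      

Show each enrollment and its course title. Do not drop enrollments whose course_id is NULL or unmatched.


LEFT JOIN keeps every row from enrollments (the left table); where course_id has no match in courses, the course columns become NULL. Walk through each enrollment:
  - enrollment 1 (Hank): course_id=NULL, no match -> kept with NULL
  - enrollment 2 (Jack): course_id=2 -> matches Algebra
  - enrollment 3 (Ivan): course_id=NULL, no match -> kept with NULL
  - enrollment 4 (Bob): course_id=5 -> matches Statistics
  - enrollment 5 (Sam): course_id=6 -> matches Linear Algebra
  - enrollment 6 (Zoe): course_id=6 -> matches Linear Algebra
  - enrollment 7 (Rosa): course_id=6 -> matches Linear Algebra
  - enrollment 8 (Mia): course_id=1 -> matches Networks
  - enrollment 9 (Frank): course_id=1 -> matches Networks
All 9 rows appear; 2 have NULL course.

SQL:
SELECT a.student, b.title AS course
FROM enrollments a
LEFT JOIN courses b ON a.course_id = b.id

Result:
student | course        
--------+---------------
Hank    | NULL          
Jack    | Algebra       
Ivan    | NULL          
Bob     | Statistics    
Sam     | Linear Algebra
Zoe     | Linear Algebra
Rosa    | Linear Algebra
Mia     | Networks      
Frank   | Networks      


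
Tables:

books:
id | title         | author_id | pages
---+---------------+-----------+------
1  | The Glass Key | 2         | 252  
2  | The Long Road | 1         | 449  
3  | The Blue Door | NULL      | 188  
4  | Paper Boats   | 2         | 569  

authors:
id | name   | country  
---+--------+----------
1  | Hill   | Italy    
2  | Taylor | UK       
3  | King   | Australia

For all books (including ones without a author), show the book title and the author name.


LEFT JOIN keeps every row from books (the left table); where author_id has no match in authors, the author columns become NULL. Walk through each book:
  - book 1 (The Glass Key): author_id=2 -> matches Taylor
  - book 2 (The Long Road): author_id=1 -> matches Hill
  - book 3 (The Blue Door): author_id=NULL, no match -> kept with NULL
  - book 4 (Paper Boats): author_id=2 -> matches Taylor
All 4 rows appear; 1 has NULL author.

SQL:
SELECT a.title, b.name AS author
FROM books a
LEFT JOIN authors b ON a.author_id = b.id

Result:
title         | author
--------------+-------
The Glass Key | Taylor
The Long Road | Hill  
The Blue Door | NULL  
Paper Boats   | Taylor


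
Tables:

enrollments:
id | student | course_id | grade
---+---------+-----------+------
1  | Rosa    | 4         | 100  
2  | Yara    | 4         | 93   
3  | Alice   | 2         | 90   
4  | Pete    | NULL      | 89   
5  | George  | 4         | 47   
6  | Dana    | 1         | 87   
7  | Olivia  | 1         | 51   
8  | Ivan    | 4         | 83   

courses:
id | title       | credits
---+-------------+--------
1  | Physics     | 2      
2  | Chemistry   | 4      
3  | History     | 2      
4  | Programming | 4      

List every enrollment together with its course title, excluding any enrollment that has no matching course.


INNER JOIN keeps only enrollments rows whose course_id matches an id in courses. Walk through each enrollment:
  - enrollment 1 (Rosa): course_id=4 -> matches Programming
  - enrollment 2 (Yara): course_id=4 -> matches Programming
  - enrollment 3 (Alice): course_id=2 -> matches Chemistry
  - enrollment 4 (Pete): course_id=NULL, no match -> dropped
  - enrollment 5 (George): course_id=4 -> matches Programming
  - enrollment 6 (Dana): course_id=1 -> matches Physics
  - enrollment 7 (Olivia): course_id=1 -> matches Physics
  - enrollment 8 (Ivan): course_id=4 -> matches Programming
So 1 of 8 rows is dropped.

SQL:
SELECT a.student, b.title AS course
FROM enrollments a
INNER JOIN courses b ON a.course_id = b.id

Result:
student | course     
--------+------------
Rosa    | Programming
Yara    | Programming
Alice   | Chemistry  
George  | Programming
Dana    | Physics    
Olivia  | Physics    
Ivan    | Programming


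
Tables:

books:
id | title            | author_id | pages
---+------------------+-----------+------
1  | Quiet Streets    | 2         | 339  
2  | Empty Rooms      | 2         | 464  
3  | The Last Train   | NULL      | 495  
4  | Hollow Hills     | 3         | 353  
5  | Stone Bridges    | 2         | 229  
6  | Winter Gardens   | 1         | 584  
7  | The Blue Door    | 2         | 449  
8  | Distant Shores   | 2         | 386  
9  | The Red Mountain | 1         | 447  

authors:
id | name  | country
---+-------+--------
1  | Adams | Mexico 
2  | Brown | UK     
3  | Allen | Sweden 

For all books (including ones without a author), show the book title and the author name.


LEFT JOIN keeps every row from books (the left table); where author_id has no match in authors, the author columns become NULL. Walk through each book:
  - book 1 (Quiet Streets): author_id=2 -> matches Brown
  - book 2 (Empty Rooms): author_id=2 -> matches Brown
  - book 3 (The Last Train): author_id=NULL, no match -> kept with NULL
  - book 4 (Hollow Hills): author_id=3 -> matches Allen
  - book 5 (Stone Bridges): author_id=2 -> matches Brown
  - book 6 (Winter Gardens): author_id=1 -> matches Adams
  - book 7 (The Blue Door): author_id=2 -> matches Brown
  - book 8 (Distant Shores): author_id=2 -> matches Brown
  - book 9 (The Red Mountain): author_id=1 -> matches Adams
All 9 rows appear; 1 has NULL author.

SQL:
SELECT a.title, b.name AS author
FROM books a
LEFT JOIN authors b ON a.author_id = b.id

Result:
title            | author
-----------------+-------
Quiet Streets    | Brown 
Empty Rooms      | Brown 
The Last Train   | NULL  
Hollow Hills     | Allen 
Stone Bridges    | Brown 
Winter Gardens   | Adams 
The Blue Door    | Brown 
Distant Shores   | Brown 
The Red Mountain | Adams 


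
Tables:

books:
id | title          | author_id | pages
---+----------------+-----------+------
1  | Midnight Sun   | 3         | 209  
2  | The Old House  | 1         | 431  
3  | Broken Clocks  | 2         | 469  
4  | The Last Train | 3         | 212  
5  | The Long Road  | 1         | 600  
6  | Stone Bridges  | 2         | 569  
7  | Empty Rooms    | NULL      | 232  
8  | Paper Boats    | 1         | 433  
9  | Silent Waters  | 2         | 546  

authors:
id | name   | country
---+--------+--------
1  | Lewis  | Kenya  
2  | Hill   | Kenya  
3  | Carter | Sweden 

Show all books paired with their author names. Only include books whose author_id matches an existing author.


INNER JOIN keeps only books rows whose author_id matches an id in authors. Walk through each book:
  - book 1 (Midnight Sun): author_id=3 -> matches Carter
  - book 2 (The Old House): author_id=1 -> matches Lewis
  - book 3 (Broken Clocks): author_id=2 -> matches Hill
  - book 4 (The Last Train): author_id=3 -> matches Carter
  - book 5 (The Long Road): author_id=1 -> matches Lewis
  - book 6 (Stone Bridges): author_id=2 -> matches Hill
  - book 7 (Empty Rooms): author_id=NULL, no match -> dropped
  - book 8 (Paper Boats): author_id=1 -> matches Lewis
  - book 9 (Silent Waters): author_id=2 -> matches Hill
So 1 of 9 rows is dropped.

SQL:
SELECT a.title, b.name AS author
FROM books a
INNER JOIN authors b ON a.author_id = b.id

Result:
title          | author
---------------+-------
Midnight Sun   | Carter
The Old House  | Lewis 
Broken Clocks  | Hill  
The Last Train | Carter
The Long Road  | Lewis 
Stone Bridges  | Hill  
Paper Boats    | Lewis 
Silent Waters  | Hill  


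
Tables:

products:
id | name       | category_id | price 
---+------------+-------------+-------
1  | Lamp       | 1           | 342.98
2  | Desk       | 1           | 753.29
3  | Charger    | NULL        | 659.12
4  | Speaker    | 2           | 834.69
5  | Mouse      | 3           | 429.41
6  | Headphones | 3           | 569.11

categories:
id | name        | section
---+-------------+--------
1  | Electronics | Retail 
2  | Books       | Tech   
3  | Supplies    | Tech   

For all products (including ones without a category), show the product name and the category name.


LEFT JOIN keeps every row from products (the left table); where category_id has no match in categories, the category columns become NULL. Walk through each product:
  - product 1 (Lamp): category_id=1 -> matches Electronics
  - product 2 (Desk): category_id=1 -> matches Electronics
  - product 3 (Charger): category_id=NULL, no match -> kept with NULL
  - product 4 (Speaker): category_id=2 -> matches Books
  - product 5 (Mouse): category_id=3 -> matches Supplies
  - product 6 (Headphones): category_id=3 -> matches Supplies
All 6 rows appear; 1 has NULL category.

SQL:
SELECT a.name, b.name AS category
FROM products a
LEFT JOIN categories b ON a.category_id = b.id

Result:
name       | category   
-----------+------------
Lamp       | Electronics
Desk       | Electronics
Charger    | NULL       
Speaker    | Books      
Mouse      | Supplies   
Headphones | Supplies   


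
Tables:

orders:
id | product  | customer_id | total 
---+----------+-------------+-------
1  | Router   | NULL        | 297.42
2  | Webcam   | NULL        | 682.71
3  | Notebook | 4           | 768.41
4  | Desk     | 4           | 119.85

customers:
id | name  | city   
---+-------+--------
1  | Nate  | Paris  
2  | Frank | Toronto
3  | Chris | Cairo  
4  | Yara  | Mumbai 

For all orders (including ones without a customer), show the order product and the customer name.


LEFT JOIN keeps every row from orders (the left table); where customer_id has no match in customers, the customer columns become NULL. Walk through each order:
  - order 1 (Router): customer_id=NULL, no match -> kept with NULL
  - order 2 (Webcam): customer_id=NULL, no match -> kept with NULL
  - order 3 (Notebook): customer_id=4 -> matches Yara
  - order 4 (Desk): customer_id=4 -> matches Yara
All 4 rows appear; 2 have NULL customer.

SQL:
SELECT a.product, b.name AS customer
FROM orders a
LEFT JOIN customers b ON a.customer_id = b.id

Result:
product  | customer
---------+---------
Router   | NULL    
Webcam   | NULL    
Notebook | Yara    
Desk     | Yara    


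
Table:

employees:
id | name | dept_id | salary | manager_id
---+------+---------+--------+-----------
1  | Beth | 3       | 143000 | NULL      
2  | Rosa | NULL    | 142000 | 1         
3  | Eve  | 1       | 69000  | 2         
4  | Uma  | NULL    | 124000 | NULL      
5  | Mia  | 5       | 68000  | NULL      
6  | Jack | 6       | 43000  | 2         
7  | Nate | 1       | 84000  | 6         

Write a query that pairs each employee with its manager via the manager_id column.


This is a self-join: employees is joined to a second copy of itself, matching each row's manager_id to another row's id. Use LEFT JOIN so rows with manager_id=NULL are kept.
  - employee 1 (Beth): manager_id=NULL -> NULL
  - employee 2 (Rosa): manager_id=1 -> Beth
  - employee 3 (Eve): manager_id=2 -> Rosa
  - employee 4 (Uma): manager_id=NULL -> NULL
  - employee 5 (Mia): manager_id=NULL -> NULL
  - employee 6 (Jack): manager_id=2 -> Rosa
  - employee 7 (Nate): manager_id=6 -> Jack

SQL:
SELECT a.name AS item, b.name AS manager
FROM employees a
LEFT JOIN employees b ON a.manager_id = b.id

Result:
item | manager
-----+--------
Beth | NULL   
Rosa | Beth   
Eve  | Rosa   
Uma  | NULL   
Mia  | NULL   
Jack | Rosa   
Nate | Jack   


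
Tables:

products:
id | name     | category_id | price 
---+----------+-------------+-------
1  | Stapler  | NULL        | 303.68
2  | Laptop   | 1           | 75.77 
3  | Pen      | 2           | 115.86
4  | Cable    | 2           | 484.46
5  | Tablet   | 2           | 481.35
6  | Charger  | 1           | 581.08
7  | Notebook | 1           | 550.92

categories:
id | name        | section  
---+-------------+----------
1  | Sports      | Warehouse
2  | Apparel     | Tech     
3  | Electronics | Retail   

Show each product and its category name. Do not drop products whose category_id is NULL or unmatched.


LEFT JOIN keeps every row from products (the left table); where category_id has no match in categories, the category columns become NULL. Walk through each product:
  - product 1 (Stapler): category_id=NULL, no match -> kept with NULL
  - product 2 (Laptop): category_id=1 -> matches Sports
  - product 3 (Pen): category_id=2 -> matches Apparel
  - product 4 (Cable): category_id=2 -> matches Apparel
  - product 5 (Tablet): category_id=2 -> matches Apparel
  - product 6 (Charger): category_id=1 -> matches Sports
  - product 7 (Notebook): category_id=1 -> matches Sports
All 7 rows appear; 1 has NULL category.

SQL:
SELECT a.name, b.name AS category
FROM products a
LEFT JOIN categories b ON a.category_id = b.id

Result:
name     | category
---------+---------
Stapler  | NULL    
Laptop   | Sports  
Pen      | Apparel 
Cable    | Apparel 
Tablet   | Apparel 
Charger  | Sports  
Notebook | Sports  


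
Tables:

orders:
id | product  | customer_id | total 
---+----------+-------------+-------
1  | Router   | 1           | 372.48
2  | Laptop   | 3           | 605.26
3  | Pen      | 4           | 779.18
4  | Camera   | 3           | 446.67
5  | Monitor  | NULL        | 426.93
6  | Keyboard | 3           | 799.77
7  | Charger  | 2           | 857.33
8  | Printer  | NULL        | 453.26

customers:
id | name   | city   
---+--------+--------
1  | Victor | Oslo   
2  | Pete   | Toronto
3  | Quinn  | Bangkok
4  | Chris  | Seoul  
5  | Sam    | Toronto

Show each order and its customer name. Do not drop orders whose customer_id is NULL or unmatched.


LEFT JOIN keeps every row from orders (the left table); where customer_id has no match in customers, the customer columns become NULL. Walk through each order:
  - order 1 (Router): customer_id=1 -> matches Victor
  - order 2 (Laptop): customer_id=3 -> matches Quinn
  - order 3 (Pen): customer_id=4 -> matches Chris
  - order 4 (Camera): customer_id=3 -> matches Quinn
  - order 5 (Monitor): customer_id=NULL, no match -> kept with NULL
  - order 6 (Keyboard): customer_id=3 -> matches Quinn
  - order 7 (Charger): customer_id=2 -> matches Pete
  - order 8 (Printer): customer_id=NULL, no match -> kept with NULL
All 8 rows appear; 2 have NULL customer.

SQL:
SELECT a.product, b.name AS customer
FROM orders a
LEFT JOIN customers b ON a.customer_id = b.id

Result:
product  | customer
---------+---------
Router   | Victor  
Laptop   | Quinn   
Pen      | Chris   
Camera   | Quinn   
Monitor  | NULL    
Keyboard | Quinn   
Charger  | Pete    
Printer  | NULL    


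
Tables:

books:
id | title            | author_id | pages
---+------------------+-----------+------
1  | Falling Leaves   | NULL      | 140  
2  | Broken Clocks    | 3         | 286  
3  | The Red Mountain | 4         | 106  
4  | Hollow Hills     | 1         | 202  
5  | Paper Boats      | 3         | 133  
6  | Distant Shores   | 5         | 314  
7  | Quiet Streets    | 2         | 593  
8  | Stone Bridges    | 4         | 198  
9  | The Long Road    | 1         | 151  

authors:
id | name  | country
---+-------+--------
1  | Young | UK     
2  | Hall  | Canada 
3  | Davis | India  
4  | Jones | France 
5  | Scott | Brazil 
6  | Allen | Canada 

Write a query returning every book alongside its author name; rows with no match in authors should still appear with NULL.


LEFT JOIN keeps every row from books (the left table); where author_id has no match in authors, the author columns become NULL. Walk through each book:
  - book 1 (Falling Leaves): author_id=NULL, no match -> kept with NULL
  - book 2 (Broken Clocks): author_id=3 -> matches Davis
  - book 3 (The Red Mountain): author_id=4 -> matches Jones
  - book 4 (Hollow Hills): author_id=1 -> matches Young
  - book 5 (Paper Boats): author_id=3 -> matches Davis
  - book 6 (Distant Shores): author_id=5 -> matches Scott
  - book 7 (Quiet Streets): author_id=2 -> matches Hall
  - book 8 (Stone Bridges): author_id=4 -> matches Jones
  - book 9 (The Long Road): author_id=1 -> matches Young
All 9 rows appear; 1 has NULL author.

SQL:
SELECT a.title, b.name AS author
FROM books a
LEFT JOIN authors b ON a.author_id = b.id

Result:
title            | author
-----------------+-------
Falling Leaves   | NULL  
Broken Clocks    | Davis 
The Red Mountain | Jones 
Hollow Hills     | Young 
Paper Boats      | Davis 
Distant Shores   | Scott 
Quiet Streets    | Hall  
Stone Bridges    | Jones 
The Long Road    | Young 


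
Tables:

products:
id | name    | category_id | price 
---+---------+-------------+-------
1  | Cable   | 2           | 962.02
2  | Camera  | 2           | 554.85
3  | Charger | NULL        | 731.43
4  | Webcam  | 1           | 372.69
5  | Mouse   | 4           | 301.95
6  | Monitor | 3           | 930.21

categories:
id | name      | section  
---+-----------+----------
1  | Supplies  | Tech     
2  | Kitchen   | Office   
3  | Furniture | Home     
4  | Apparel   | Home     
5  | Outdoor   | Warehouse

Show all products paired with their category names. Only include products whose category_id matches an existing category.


INNER JOIN keeps only products rows whose category_id matches an id in categories. Walk through each product:
  - product 1 (Cable): category_id=2 -> matches Kitchen
  - product 2 (Camera): category_id=2 -> matches Kitchen
  - product 3 (Charger): category_id=NULL, no match -> dropped
  - product 4 (Webcam): category_id=1 -> matches Supplies
  - product 5 (Mouse): category_id=4 -> matches Apparel
  - product 6 (Monitor): category_id=3 -> matches Furniture
So 1 of 6 rows is dropped.

SQL:
SELECT a.name, b.name AS category
FROM products a
INNER JOIN categories b ON a.category_id = b.id

Result:
name    | category 
--------+----------
Cable   | Kitchen  
Camera  | Kitchen  
Webcam  | Supplies 
Mouse   | Apparel  
Monitor | Furniture


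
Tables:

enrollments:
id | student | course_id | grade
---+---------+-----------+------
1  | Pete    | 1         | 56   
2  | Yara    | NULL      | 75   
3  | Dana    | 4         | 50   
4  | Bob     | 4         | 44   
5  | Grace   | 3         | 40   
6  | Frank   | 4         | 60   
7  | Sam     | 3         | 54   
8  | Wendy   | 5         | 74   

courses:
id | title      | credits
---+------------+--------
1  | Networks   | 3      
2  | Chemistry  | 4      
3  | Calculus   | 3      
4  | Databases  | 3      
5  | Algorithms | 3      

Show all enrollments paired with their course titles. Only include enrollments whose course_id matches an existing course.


INNER JOIN keeps only enrollments rows whose course_id matches an id in courses. Walk through each enrollment:
  - enrollment 1 (Pete): course_id=1 -> matches Networks
  - enrollment 2 (Yara): course_id=NULL, no match -> dropped
  - enrollment 3 (Dana): course_id=4 -> matches Databases
  - enrollment 4 (Bob): course_id=4 -> matches Databases
  - enrollment 5 (Grace): course_id=3 -> matches Calculus
  - enrollment 6 (Frank): course_id=4 -> matches Databases
  - enrollment 7 (Sam): course_id=3 -> matches Calculus
  - enrollment 8 (Wendy): course_id=5 -> matches Algorithms
So 1 of 8 rows is dropped.

SQL:
SELECT a.student, b.title AS course
FROM enrollments a
INNER JOIN courses b ON a.course_id = b.id

Result:
student | course    
--------+-----------
Pete    | Networks  
Dana    | Databases 
Bob     | Databases 
Grace   | Calculus  
Frank   | Databases 
Sam     | Calculus  
Wendy   | Algorithms


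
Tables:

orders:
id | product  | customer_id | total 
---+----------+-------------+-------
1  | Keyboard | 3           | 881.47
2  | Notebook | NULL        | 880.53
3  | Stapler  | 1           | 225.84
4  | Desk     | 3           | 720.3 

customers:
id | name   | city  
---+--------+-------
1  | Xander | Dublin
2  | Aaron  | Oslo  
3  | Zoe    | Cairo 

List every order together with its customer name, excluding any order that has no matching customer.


INNER JOIN keeps only orders rows whose customer_id matches an id in customers. Walk through each order:
  - order 1 (Keyboard): customer_id=3 -> matches Zoe
  - order 2 (Notebook): customer_id=NULL, no match -> dropped
  - order 3 (Stapler): customer_id=1 -> matches Xander
  - order 4 (Desk): customer_id=3 -> matches Zoe
So 1 of 4 rows is dropped.

SQL:
SELECT a.product, b.name AS customer
FROM orders a
INNER JOIN customers b ON a.customer_id = b.id

Result:
product  | customer
---------+---------
Keyboard | Zoe     
Stapler  | Xander  
Desk     | Zoe     


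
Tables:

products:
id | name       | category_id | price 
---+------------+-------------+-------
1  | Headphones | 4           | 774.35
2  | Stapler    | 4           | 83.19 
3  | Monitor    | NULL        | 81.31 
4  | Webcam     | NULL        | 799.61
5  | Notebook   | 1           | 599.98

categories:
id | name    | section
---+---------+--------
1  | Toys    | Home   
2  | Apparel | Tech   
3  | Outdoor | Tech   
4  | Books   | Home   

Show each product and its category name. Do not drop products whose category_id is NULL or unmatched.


LEFT JOIN keeps every row from products (the left table); where category_id has no match in categories, the category columns become NULL. Walk through each product:
  - product 1 (Headphones): category_id=4 -> matches Books
  - product 2 (Stapler): category_id=4 -> matches Books
  - product 3 (Monitor): category_id=NULL, no match -> kept with NULL
  - product 4 (Webcam): category_id=NULL, no match -> kept with NULL
  - product 5 (Notebook): category_id=1 -> matches Toys
All 5 rows appear; 2 have NULL category.

SQL:
SELECT a.name, b.name AS category
FROM products a
LEFT JOIN categories b ON a.category_id = b.id

Result:
name       | category
-----------+---------
Headphones | Books   
Stapler    | Books   
Monitor    | NULL    
Webcam     | NULL    
Notebook   | Toys    
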